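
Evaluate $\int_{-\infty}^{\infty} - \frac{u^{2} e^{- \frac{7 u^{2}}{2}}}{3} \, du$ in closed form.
$- \frac{\sqrt{14} \sqrt{\pi}}{147}$

Begin with the known integral
$$J(a) = \int_{-\infty}^{\infty} - \frac{e^{- a u^{2}}}{3} \, du = - \frac{\sqrt{\pi}}{3 \sqrt{a}}.$$

Differentiating under the integral sign brings down a factor of $(-u^2)$:
$$\frac{dJ}{da} = \int_{-\infty}^{\infty} \frac{u^{2} e^{- a u^{2}}}{3} \, du = \frac{\sqrt{\pi}}{6 a^{\frac{3}{2}}}.$$

The integral on the left is $-I$, so $I = - \frac{\sqrt{\pi}}{6 a^{\frac{3}{2}}}$.

Setting $a = \frac{7}{2}$:
$$I = - \frac{\sqrt{14} \sqrt{\pi}}{147}.$$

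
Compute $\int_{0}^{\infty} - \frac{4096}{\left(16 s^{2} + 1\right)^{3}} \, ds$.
$- 192 \pi$

Recall the elementary integral
$$J(a) = \int_{0}^{\infty} - \frac{1}{a^{2} + s^{2}} \, ds = - \frac{\pi}{2 a}.$$

Differentiating under the integral sign with respect to $a$,
$$\frac{dJ}{da} = \int_{0}^{\infty} \frac{2 a}{\left(a^{2} + s^{2}\right)^{2}} \, ds = \frac{\pi}{2 a^{2}},$$
so $\int_{0}^{\infty} - \frac{1}{\left(a^{2} + s^{2}\right)^{2}} \, ds = - \frac{\pi}{4 a^{3}}$.

Repeating — each differentiation of $1/(s^2+a^2)^j$ produces $-2ja/(s^2+a^2)^{j+1}$ — and dividing through by $-2ja$ at each step yields, after $2$ differentiations in total,
$$\int_{0}^{\infty} - \frac{1}{\left(a^{2} + s^{2}\right)^{3}} \, ds = - \frac{3 \pi}{16 a^{5}}.$$

Setting $a = \frac{1}{4}$:
$$I = - 192 \pi.$$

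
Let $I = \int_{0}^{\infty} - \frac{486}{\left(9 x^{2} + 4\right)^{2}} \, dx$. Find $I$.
$- \frac{81 \pi}{16}$

Begin with the known result
$$J(a) = \int_{0}^{\infty} - \frac{6}{a^{2} + x^{2}} \, dx = - \frac{3 \pi}{a}.$$

Differentiating under the integral sign with respect to $a$,
$$\frac{dJ}{da} = \int_{0}^{\infty} \frac{12 a}{\left(a^{2} + x^{2}\right)^{2}} \, dx = \frac{3 \pi}{a^{2}},$$
so $\int_{0}^{\infty} - \frac{6}{\left(a^{2} + x^{2}\right)^{2}} \, dx = - \frac{3 \pi}{2 a^{3}}$.

Setting $a = \frac{2}{3}$:
$$I = - \frac{81 \pi}{16}.$$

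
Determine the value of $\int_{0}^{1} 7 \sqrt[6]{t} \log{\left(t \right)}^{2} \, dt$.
$\frac{432}{49}$

Begin with the known integral
$$J(a) = \int_{0}^{1} 7 t^{a} \, dt = \frac{7}{a + 1}.$$

Differentiating under the integral sign brings down a factor of $\ln t$:
$$\frac{dJ}{da} = \int_{0}^{1} 7 t^{a} \log{\left(t \right)} \, dt = - \frac{7}{\left(a + 1\right)^{2}}.$$

Repeating twice in total — each differentiation brings down another $\ln t$ — gives
$$\frac{d^{2}J}{da^{2}} = \int_{0}^{1} 7 t^{a} \log{\left(t \right)}^{2} \, dt = \frac{14}{\left(a + 1\right)^{3}},$$
and the integrand here is exactly the target integrand, so $I = \frac{14}{\left(a + 1\right)^{3}}$.

Setting $a = \frac{1}{6}$:
$$I = \frac{432}{49}.$$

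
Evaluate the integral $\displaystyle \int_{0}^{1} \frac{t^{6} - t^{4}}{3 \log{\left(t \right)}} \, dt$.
$- \frac{\log{\left(5 \right)}}{3} + \frac{\log{\left(7 \right)}}{3}$

Replace the exponent $4$ by a parameter $a$: let $I(a) = \int_{0}^{1} \frac{t^{6} - t^{a}}{3 \log{\left(t \right)}} \, dt$.

Since $\dfrac{\partial}{\partial a}\,t^{a} = t^{a} \ln t$, the $\ln t$ in the denominator cancels and
$$\frac{dI}{da} = \int_{0}^{1} - \frac{1}{3} t^{a} \, dt = - \frac{1}{3} \left[\frac{t^{a+1}}{a+1}\right]_0^1 = - \frac{1}{3 a + 3}.$$

Integrating with respect to $a$ gives $I(a) = - \frac{\log{\left(a + 1 \right)}}{3} + \frac{\log{\left(7 \right)}}{3} + C$.

At $a = 6$ the integrand is identically $0$, so $I(6) = 0$. The closed form gives $0$, hence $C = 0$.

Setting $a = 4$:
$$I = - \frac{\log{\left(5 \right)}}{3} + \frac{\log{\left(7 \right)}}{3}.$$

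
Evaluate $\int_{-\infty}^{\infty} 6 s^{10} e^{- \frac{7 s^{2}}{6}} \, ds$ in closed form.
$\frac{196830 \sqrt{42} \sqrt{\pi}}{16807}$

Start from the elementary integral
$$J(a) = \int_{-\infty}^{\infty} 6 e^{- a s^{2}} \, ds = \frac{6 \sqrt{\pi}}{\sqrt{a}}.$$

Differentiating under the integral sign brings down a factor of $(-s^2)$:
$$\frac{dJ}{da} = \int_{-\infty}^{\infty} - 6 s^{2} e^{- a s^{2}} \, ds = - \frac{3 \sqrt{\pi}}{a^{\frac{3}{2}}}.$$

Repeating $5$ times in total — each differentiation brings down another $(-s^2)$ — gives
$$\frac{d^{5}J}{da^{5}} = \int_{-\infty}^{\infty} - 6 s^{10} e^{- a s^{2}} \, ds = - \frac{2835 \sqrt{\pi}}{16 a^{\frac{11}{2}}},$$
and the integrand here is $(-1)^{5}$ times the target integrand, so $I = (-1)^{5}\,\frac{d^{5}J}{da^{5}} = \frac{2835 \sqrt{\pi}}{16 a^{\frac{11}{2}}}$.

Setting $a = \frac{7}{6}$:
$$I = \frac{196830 \sqrt{42} \sqrt{\pi}}{16807}.$$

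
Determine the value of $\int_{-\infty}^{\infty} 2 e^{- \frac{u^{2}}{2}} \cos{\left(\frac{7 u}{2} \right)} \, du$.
$\frac{2 \sqrt{2} \sqrt{\pi}}{e^{\frac{49}{8}}}$

Let $b$ denote the cosine frequency and define $I(b) = \int_{-\infty}^{\infty} 2 e^{- \frac{u^{2}}{2}} \cos{\left(b u \right)} \, du$.

Differentiating under the integral sign,
$$I'(b) = \int_{-\infty}^{\infty} - 2 u e^{- \frac{u^{2}}{2}} \sin{\left(b u \right)} \, du.$$

Integrate $\int_{-\infty}^{\infty} u \sin(b u)\, e^{- \frac{u^{2}}{2}}\, du$ by parts with $w = \sin(b u)$ and $dv = u\, e^{- \frac{u^{2}}{2}}\, du$, giving $v = - e^{- \frac{u^{2}}{2}}$. The boundary term vanishes and
$$\int_{-\infty}^{\infty} u \sin(b u)\, e^{- \frac{u^{2}}{2}}\, du = b \int_{-\infty}^{\infty} \cos(b u)\, e^{- \frac{u^{2}}{2}}\, du,$$
so $I'(b) = - b\, I(b)$.

This is a separable first-order ODE; solving with the initial condition $I(0) = \int_{-\infty}^{\infty} 2 e^{- \frac{u^{2}}{2}}\,du = 2 \sqrt{2} \sqrt{\pi}$ gives
$$I(b) = 2 \sqrt{2} \sqrt{\pi} e^{- \frac{b^{2}}{2}}.$$

Setting $b = \frac{7}{2}$:
$$I = \frac{2 \sqrt{2} \sqrt{\pi}}{e^{\frac{49}{8}}}.$$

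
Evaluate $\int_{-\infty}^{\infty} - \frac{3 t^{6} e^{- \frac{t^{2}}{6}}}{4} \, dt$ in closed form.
$- \frac{1215 \sqrt{6} \sqrt{\pi}}{4}$

Start from the elementary integral
$$J(a) = \int_{-\infty}^{\infty} - \frac{3 e^{- a t^{2}}}{4} \, dt = - \frac{3 \sqrt{\pi}}{4 \sqrt{a}}.$$

Differentiating under the integral sign brings down a factor of $(-t^2)$:
$$\frac{dJ}{da} = \int_{-\infty}^{\infty} \frac{3 t^{2} e^{- a t^{2}}}{4} \, dt = \frac{3 \sqrt{\pi}}{8 a^{\frac{3}{2}}}.$$

Repeating $3$ times in total — each differentiation brings down another $(-t^2)$ — gives
$$\frac{d^{3}J}{da^{3}} = \int_{-\infty}^{\infty} \frac{3 t^{6} e^{- a t^{2}}}{4} \, dt = \frac{45 \sqrt{\pi}}{32 a^{\frac{7}{2}}},$$
and the integrand here is $(-1)^{3}$ times the target integrand, so $I = (-1)^{3}\,\frac{d^{3}J}{da^{3}} = - \frac{45 \sqrt{\pi}}{32 a^{\frac{7}{2}}}$.

Setting $a = \frac{1}{6}$:
$$I = - \frac{1215 \sqrt{6} \sqrt{\pi}}{4}.$$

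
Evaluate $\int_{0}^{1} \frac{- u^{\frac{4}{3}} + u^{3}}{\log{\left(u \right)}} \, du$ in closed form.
$\log{\left(\frac{12}{7} \right)}$

Consider the one-parameter family: let $I(a) = \int_{0}^{1} \frac{- u^{\frac{4}{3}} + u^{a}}{\log{\left(u \right)}} \, du$.

Since $\dfrac{\partial}{\partial a}\,u^{a} = u^{a} \ln u$, the $\ln u$ in the denominator cancels and
$$\frac{dI}{da} = \int_{0}^{1} u^{a} \, du = \left[\frac{u^{a+1}}{a+1}\right]_0^1 = \frac{1}{a + 1}.$$

Integrating with respect to $a$ gives $I(a) = \log{\left(\frac{3 a}{7} + \frac{3}{7} \right)} + C$.

At $a = \frac{4}{3}$ the integrand is identically $0$, so $I(\frac{4}{3}) = 0$. The closed form gives $0$, hence $C = 0$.

Setting $a = 3$:
$$I = \log{\left(\frac{12}{7} \right)}.$$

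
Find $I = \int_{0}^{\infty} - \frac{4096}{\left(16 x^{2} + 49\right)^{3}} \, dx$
$- \frac{192 \pi}{16807}$

Recall the elementary integral
$$J(a) = \int_{0}^{\infty} - \frac{1}{a^{2} + x^{2}} \, dx = - \frac{\pi}{2 a}.$$

Differentiating under the integral sign with respect to $a$,
$$\frac{dJ}{da} = \int_{0}^{\infty} \frac{2 a}{\left(a^{2} + x^{2}\right)^{2}} \, dx = \frac{\pi}{2 a^{2}},$$
so $\int_{0}^{\infty} - \frac{1}{\left(a^{2} + x^{2}\right)^{2}} \, dx = - \frac{\pi}{4 a^{3}}$.

Repeating — each differentiation of $1/(x^2+a^2)^j$ produces $-2ja/(x^2+a^2)^{j+1}$ — and dividing through by $-2ja$ at each step yields, after $2$ differentiations in total,
$$\int_{0}^{\infty} - \frac{1}{\left(a^{2} + x^{2}\right)^{3}} \, dx = - \frac{3 \pi}{16 a^{5}}.$$

Setting $a = \frac{7}{4}$:
$$I = - \frac{192 \pi}{16807}.$$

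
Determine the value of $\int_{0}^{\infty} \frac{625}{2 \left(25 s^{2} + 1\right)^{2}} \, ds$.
$\frac{125 \pi}{8}$

Start from the standard arctangent integral
$$J(a) = \int_{0}^{\infty} \frac{1}{2 \left(a^{2} + s^{2}\right)} \, ds = \frac{\pi}{4 a}.$$

Differentiating under the integral sign with respect to $a$,
$$\frac{dJ}{da} = \int_{0}^{\infty} - \frac{a}{\left(a^{2} + s^{2}\right)^{2}} \, ds = - \frac{\pi}{4 a^{2}},$$
so $\int_{0}^{\infty} \frac{1}{2 \left(a^{2} + s^{2}\right)^{2}} \, ds = \frac{\pi}{8 a^{3}}$.

Setting $a = \frac{1}{5}$:
$$I = \frac{125 \pi}{8}.$$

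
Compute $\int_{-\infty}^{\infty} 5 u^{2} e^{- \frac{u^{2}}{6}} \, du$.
$15 \sqrt{6} \sqrt{\pi}$

Consider the simpler parametrised integral
$$J(a) = \int_{-\infty}^{\infty} 5 e^{- a u^{2}} \, du = \frac{5 \sqrt{\pi}}{\sqrt{a}}.$$

Differentiating under the integral sign brings down a factor of $(-u^2)$:
$$\frac{dJ}{da} = \int_{-\infty}^{\infty} - 5 u^{2} e^{- a u^{2}} \, du = - \frac{5 \sqrt{\pi}}{2 a^{\frac{3}{2}}}.$$

The integral on the left is $-I$, so $I = \frac{5 \sqrt{\pi}}{2 a^{\frac{3}{2}}}$.

Setting $a = \frac{1}{6}$:
$$I = 15 \sqrt{6} \sqrt{\pi}.$$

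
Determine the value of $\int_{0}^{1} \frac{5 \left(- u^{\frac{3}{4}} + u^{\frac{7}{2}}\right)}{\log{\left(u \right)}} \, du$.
$- \log{\left(\frac{16807}{1889568} \right)}$

Consider the one-parameter family: let $I(a) = \int_{0}^{1} \frac{5 \left(u^{\frac{7}{2}} - u^{a}\right)}{\log{\left(u \right)}} \, du$.

Since $\dfrac{\partial}{\partial a}\,u^{a} = u^{a} \ln u$, the $\ln u$ in the denominator cancels and
$$\frac{dI}{da} = \int_{0}^{1} -5 u^{a} \, du = -5 \left[\frac{u^{a+1}}{a+1}\right]_0^1 = - \frac{5}{a + 1}.$$

Integrating with respect to $a$ gives $I(a) = - \log{\left(\frac{32 \left(a + 1\right)^{5}}{59049} \right)} + C$.

At $a = \frac{7}{2}$ the integrand is identically $0$, so $I(\frac{7}{2}) = 0$. The closed form gives $0$, hence $C = 0$.

Setting $a = \frac{3}{4}$:
$$I = - \log{\left(\frac{16807}{1889568} \right)}.$$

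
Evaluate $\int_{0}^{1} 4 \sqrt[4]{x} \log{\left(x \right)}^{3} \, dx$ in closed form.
$- \frac{6144}{625}$

Begin with the known integral
$$J(a) = \int_{0}^{1} 4 x^{a} \, dx = \frac{4}{a + 1}.$$

Differentiating under the integral sign brings down a factor of $\ln x$:
$$\frac{dJ}{da} = \int_{0}^{1} 4 x^{a} \log{\left(x \right)} \, dx = - \frac{4}{\left(a + 1\right)^{2}}.$$

Repeating $3$ times in total — each differentiation brings down another $\ln x$ — gives
$$\frac{d^{3}J}{da^{3}} = \int_{0}^{1} 4 x^{a} \log{\left(x \right)}^{3} \, dx = - \frac{24}{\left(a + 1\right)^{4}},$$
and the integrand here is exactly the target integrand, so $I = - \frac{24}{\left(a + 1\right)^{4}}$.

Setting $a = \frac{1}{4}$:
$$I = - \frac{6144}{625}.$$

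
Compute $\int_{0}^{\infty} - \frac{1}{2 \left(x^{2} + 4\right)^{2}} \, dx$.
$- \frac{\pi}{64}$

Recall the elementary integral
$$J(a) = \int_{0}^{\infty} - \frac{1}{2 \left(a^{2} + x^{2}\right)} \, dx = - \frac{\pi}{4 a}.$$

Differentiating under the integral sign with respect to $a$,
$$\frac{dJ}{da} = \int_{0}^{\infty} \frac{a}{\left(a^{2} + x^{2}\right)^{2}} \, dx = \frac{\pi}{4 a^{2}},$$
so $\int_{0}^{\infty} - \frac{1}{2 \left(a^{2} + x^{2}\right)^{2}} \, dx = - \frac{\pi}{8 a^{3}}$.

Setting $a = 2$:
$$I = - \frac{\pi}{64}.$$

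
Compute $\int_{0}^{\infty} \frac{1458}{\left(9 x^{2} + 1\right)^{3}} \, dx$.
$\frac{729 \pi}{8}$

Start from the standard arctangent integral
$$J(a) = \int_{0}^{\infty} \frac{2}{a^{2} + x^{2}} \, dx = \frac{\pi}{a}.$$

Differentiating under the integral sign with respect to $a$,
$$\frac{dJ}{da} = \int_{0}^{\infty} - \frac{4 a}{\left(a^{2} + x^{2}\right)^{2}} \, dx = - \frac{\pi}{a^{2}},$$
so $\int_{0}^{\infty} \frac{2}{\left(a^{2} + x^{2}\right)^{2}} \, dx = \frac{\pi}{2 a^{3}}$.

Repeating — each differentiation of $1/(x^2+a^2)^j$ produces $-2ja/(x^2+a^2)^{j+1}$ — and dividing through by $-2ja$ at each step yields, after $2$ differentiations in total,
$$\int_{0}^{\infty} \frac{2}{\left(a^{2} + x^{2}\right)^{3}} \, dx = \frac{3 \pi}{8 a^{5}}.$$

Setting $a = \frac{1}{3}$:
$$I = \frac{729 \pi}{8}.$$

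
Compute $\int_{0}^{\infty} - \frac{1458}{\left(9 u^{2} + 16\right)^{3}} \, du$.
$- \frac{729 \pi}{8192}$

Start from the standard arctangent integral
$$J(a) = \int_{0}^{\infty} - \frac{2}{a^{2} + u^{2}} \, du = - \frac{\pi}{a}.$$

Differentiating under the integral sign with respect to $a$,
$$\frac{dJ}{da} = \int_{0}^{\infty} \frac{4 a}{\left(a^{2} + u^{2}\right)^{2}} \, du = \frac{\pi}{a^{2}},$$
so $\int_{0}^{\infty} - \frac{2}{\left(a^{2} + u^{2}\right)^{2}} \, du = - \frac{\pi}{2 a^{3}}$.

Repeating — each differentiation of $1/(u^2+a^2)^j$ produces $-2ja/(u^2+a^2)^{j+1}$ — and dividing through by $-2ja$ at each step yields, after $2$ differentiations in total,
$$\int_{0}^{\infty} - \frac{2}{\left(a^{2} + u^{2}\right)^{3}} \, du = - \frac{3 \pi}{8 a^{5}}.$$

Setting $a = \frac{4}{3}$:
$$I = - \frac{729 \pi}{8192}.$$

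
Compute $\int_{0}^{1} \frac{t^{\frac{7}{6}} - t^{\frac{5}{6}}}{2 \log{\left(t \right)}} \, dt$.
$- \frac{\log{\left(11 \right)}}{2} + \frac{\log{\left(13 \right)}}{2}$

Consider the one-parameter family: let $I(a) = \int_{0}^{1} \frac{t^{\frac{7}{6}} - t^{a}}{2 \log{\left(t \right)}} \, dt$.

Since $\dfrac{\partial}{\partial a}\,t^{a} = t^{a} \ln t$, the $\ln t$ in the denominator cancels and
$$\frac{dI}{da} = \int_{0}^{1} - \frac{1}{2} t^{a} \, dt = - \frac{1}{2} \left[\frac{t^{a+1}}{a+1}\right]_0^1 = - \frac{1}{2 a + 2}.$$

Integrating with respect to $a$ gives $I(a) = - \frac{\log{\left(a + 1 \right)}}{2} - \frac{\log{\left(6 \right)}}{2} + \frac{\log{\left(13 \right)}}{2} + C$.

At $a = \frac{7}{6}$ the integrand is identically $0$, so $I(\frac{7}{6}) = 0$. The closed form gives $0$, hence $C = 0$.

Setting $a = \frac{5}{6}$:
$$I = - \frac{\log{\left(11 \right)}}{2} + \frac{\log{\left(13 \right)}}{2}.$$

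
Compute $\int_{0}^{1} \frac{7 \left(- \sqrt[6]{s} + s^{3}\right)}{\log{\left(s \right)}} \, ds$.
$- \log{\left(\frac{823543}{4586471424} \right)}$

Replace the exponent $\frac{1}{6}$ by a parameter $a$: let $I(a) = \int_{0}^{1} \frac{7 \left(s^{3} - s^{a}\right)}{\log{\left(s \right)}} \, ds$.

Since $\dfrac{\partial}{\partial a}\,s^{a} = s^{a} \ln s$, the $\ln s$ in the denominator cancels and
$$\frac{dI}{da} = \int_{0}^{1} -7 s^{a} \, ds = -7 \left[\frac{s^{a+1}}{a+1}\right]_0^1 = - \frac{7}{a + 1}.$$

Integrating with respect to $a$ gives $I(a) = - \log{\left(\frac{\left(a + 1\right)^{7}}{16384} \right)} + C$.

At $a = 3$ the integrand is identically $0$, so $I(3) = 0$. The closed form gives $0$, hence $C = 0$.

Setting $a = \frac{1}{6}$:
$$I = - \log{\left(\frac{823543}{4586471424} \right)}.$$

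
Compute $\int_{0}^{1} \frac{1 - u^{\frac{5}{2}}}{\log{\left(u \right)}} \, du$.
$- \log{\left(7 \right)} + \log{\left(2 \right)}$

Consider the one-parameter family: let $I(a) = \int_{0}^{1} \frac{1 - u^{a}}{\log{\left(u \right)}} \, du$.

Since $\dfrac{\partial}{\partial a}\,u^{a} = u^{a} \ln u$, the $\ln u$ in the denominator cancels and
$$\frac{dI}{da} = \int_{0}^{1} -1 u^{a} \, du = -1 \left[\frac{u^{a+1}}{a+1}\right]_0^1 = - \frac{1}{a + 1}.$$

Integrating with respect to $a$ gives $I(a) = - \log{\left(a + 1 \right)} + C$.

At $a = 0$ the integrand is identically $0$, so $I(0) = 0$. The closed form gives $0$, hence $C = 0$.

Setting $a = \frac{5}{2}$:
$$I = - \log{\left(7 \right)} + \log{\left(2 \right)}.$$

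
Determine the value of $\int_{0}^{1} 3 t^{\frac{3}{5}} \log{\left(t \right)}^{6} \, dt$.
$\frac{10546875}{131072}$

Start from the elementary integral
$$J(a) = \int_{0}^{1} 3 t^{a} \, dt = \frac{3}{a + 1}.$$

Differentiating under the integral sign brings down a factor of $\ln t$:
$$\frac{dJ}{da} = \int_{0}^{1} 3 t^{a} \log{\left(t \right)} \, dt = - \frac{3}{\left(a + 1\right)^{2}}.$$

Repeating $6$ times in total — each differentiation brings down another $\ln t$ — gives
$$\frac{d^{6}J}{da^{6}} = \int_{0}^{1} 3 t^{a} \log{\left(t \right)}^{6} \, dt = \frac{2160}{\left(a + 1\right)^{7}},$$
and the integrand here is exactly the target integrand, so $I = \frac{2160}{\left(a + 1\right)^{7}}$.

Setting $a = \frac{3}{5}$:
$$I = \frac{10546875}{131072}.$$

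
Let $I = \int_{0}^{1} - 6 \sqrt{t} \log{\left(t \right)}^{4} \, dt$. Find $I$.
$- \frac{512}{27}$

Consider the simpler parametrised integral
$$J(a) = \int_{0}^{1} - 6 t^{a} \, dt = - \frac{6}{a + 1}.$$

Differentiating under the integral sign brings down a factor of $\ln t$:
$$\frac{dJ}{da} = \int_{0}^{1} - 6 t^{a} \log{\left(t \right)} \, dt = \frac{6}{\left(a + 1\right)^{2}}.$$

Repeating $4$ times in total — each differentiation brings down another $\ln t$ — gives
$$\frac{d^{4}J}{da^{4}} = \int_{0}^{1} - 6 t^{a} \log{\left(t \right)}^{4} \, dt = - \frac{144}{\left(a + 1\right)^{5}},$$
and the integrand here is exactly the target integrand, so $I = - \frac{144}{\left(a + 1\right)^{5}}$.

Setting $a = \frac{1}{2}$:
$$I = - \frac{512}{27}.$$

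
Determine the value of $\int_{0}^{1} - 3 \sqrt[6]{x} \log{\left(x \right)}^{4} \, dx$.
$- \frac{559872}{16807}$

Start from the elementary integral
$$J(a) = \int_{0}^{1} - 3 x^{a} \, dx = - \frac{3}{a + 1}.$$

Differentiating under the integral sign brings down a factor of $\ln x$:
$$\frac{dJ}{da} = \int_{0}^{1} - 3 x^{a} \log{\left(x \right)} \, dx = \frac{3}{\left(a + 1\right)^{2}}.$$

Repeating $4$ times in total — each differentiation brings down another $\ln x$ — gives
$$\frac{d^{4}J}{da^{4}} = \int_{0}^{1} - 3 x^{a} \log{\left(x \right)}^{4} \, dx = - \frac{72}{\left(a + 1\right)^{5}},$$
and the integrand here is exactly the target integrand, so $I = - \frac{72}{\left(a + 1\right)^{5}}$.

Setting $a = \frac{1}{6}$:
$$I = - \frac{559872}{16807}.$$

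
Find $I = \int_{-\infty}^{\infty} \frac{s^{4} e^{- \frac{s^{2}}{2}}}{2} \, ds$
$\frac{3 \sqrt{2} \sqrt{\pi}}{2}$

Start from the elementary integral
$$J(a) = \int_{-\infty}^{\infty} \frac{e^{- a s^{2}}}{2} \, ds = \frac{\sqrt{\pi}}{2 \sqrt{a}}.$$

Differentiating under the integral sign brings down a factor of $(-s^2)$:
$$\frac{dJ}{da} = \int_{-\infty}^{\infty} - \frac{s^{2} e^{- a s^{2}}}{2} \, ds = - \frac{\sqrt{\pi}}{4 a^{\frac{3}{2}}}.$$

Repeating twice in total — each differentiation brings down another $(-s^2)$ — gives
$$\frac{d^{2}J}{da^{2}} = \int_{-\infty}^{\infty} \frac{s^{4} e^{- a s^{2}}}{2} \, ds = \frac{3 \sqrt{\pi}}{8 a^{\frac{5}{2}}},$$
and the integrand here is exactly the target integrand, so $I = \frac{3 \sqrt{\pi}}{8 a^{\frac{5}{2}}}$.

Setting $a = \frac{1}{2}$:
$$I = \frac{3 \sqrt{2} \sqrt{\pi}}{2}.$$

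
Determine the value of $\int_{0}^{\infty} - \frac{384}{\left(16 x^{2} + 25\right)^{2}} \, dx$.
$- \frac{24 \pi}{125}$

Start from the standard arctangent integral
$$J(a) = \int_{0}^{\infty} - \frac{3}{2 \left(a^{2} + x^{2}\right)} \, dx = - \frac{3 \pi}{4 a}.$$

Differentiating under the integral sign with respect to $a$,
$$\frac{dJ}{da} = \int_{0}^{\infty} \frac{3 a}{\left(a^{2} + x^{2}\right)^{2}} \, dx = \frac{3 \pi}{4 a^{2}},$$
so $\int_{0}^{\infty} - \frac{3}{2 \left(a^{2} + x^{2}\right)^{2}} \, dx = - \frac{3 \pi}{8 a^{3}}$.

Setting $a = \frac{5}{4}$:
$$I = - \frac{24 \pi}{125}.$$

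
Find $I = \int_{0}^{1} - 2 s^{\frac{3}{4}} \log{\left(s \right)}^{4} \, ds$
$- \frac{49152}{16807}$

Start from the elementary integral
$$J(a) = \int_{0}^{1} - 2 s^{a} \, ds = - \frac{2}{a + 1}.$$

Differentiating under the integral sign brings down a factor of $\ln s$:
$$\frac{dJ}{da} = \int_{0}^{1} - 2 s^{a} \log{\left(s \right)} \, ds = \frac{2}{\left(a + 1\right)^{2}}.$$

Repeating $4$ times in total — each differentiation brings down another $\ln s$ — gives
$$\frac{d^{4}J}{da^{4}} = \int_{0}^{1} - 2 s^{a} \log{\left(s \right)}^{4} \, ds = - \frac{48}{\left(a + 1\right)^{5}},$$
and the integrand here is exactly the target integrand, so $I = - \frac{48}{\left(a + 1\right)^{5}}$.

Setting $a = \frac{3}{4}$:
$$I = - \frac{49152}{16807}.$$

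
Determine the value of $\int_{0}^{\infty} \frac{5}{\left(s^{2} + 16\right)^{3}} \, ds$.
$\frac{15 \pi}{16384}$

Begin with the known result
$$J(a) = \int_{0}^{\infty} \frac{5}{a^{2} + s^{2}} \, ds = \frac{5 \pi}{2 a}.$$

Differentiating under the integral sign with respect to $a$,
$$\frac{dJ}{da} = \int_{0}^{\infty} - \frac{10 a}{\left(a^{2} + s^{2}\right)^{2}} \, ds = - \frac{5 \pi}{2 a^{2}},$$
so $\int_{0}^{\infty} \frac{5}{\left(a^{2} + s^{2}\right)^{2}} \, ds = \frac{5 \pi}{4 a^{3}}$.

Repeating — each differentiation of $1/(s^2+a^2)^j$ produces $-2ja/(s^2+a^2)^{j+1}$ — and dividing through by $-2ja$ at each step yields, after $2$ differentiations in total,
$$\int_{0}^{\infty} \frac{5}{\left(a^{2} + s^{2}\right)^{3}} \, ds = \frac{15 \pi}{16 a^{5}}.$$

Setting $a = 4$:
$$I = \frac{15 \pi}{16384}.$$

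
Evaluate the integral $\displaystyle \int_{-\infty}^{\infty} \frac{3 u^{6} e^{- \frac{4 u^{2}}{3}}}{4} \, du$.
$\frac{1215 \sqrt{3} \sqrt{\pi}}{4096}$

Begin with the known integral
$$J(a) = \int_{-\infty}^{\infty} \frac{3 e^{- a u^{2}}}{4} \, du = \frac{3 \sqrt{\pi}}{4 \sqrt{a}}.$$

Differentiating under the integral sign brings down a factor of $(-u^2)$:
$$\frac{dJ}{da} = \int_{-\infty}^{\infty} - \frac{3 u^{2} e^{- a u^{2}}}{4} \, du = - \frac{3 \sqrt{\pi}}{8 a^{\frac{3}{2}}}.$$

Repeating $3$ times in total — each differentiation brings down another $(-u^2)$ — gives
$$\frac{d^{3}J}{da^{3}} = \int_{-\infty}^{\infty} - \frac{3 u^{6} e^{- a u^{2}}}{4} \, du = - \frac{45 \sqrt{\pi}}{32 a^{\frac{7}{2}}},$$
and the integrand here is $(-1)^{3}$ times the target integrand, so $I = (-1)^{3}\,\frac{d^{3}J}{da^{3}} = \frac{45 \sqrt{\pi}}{32 a^{\frac{7}{2}}}$.

Setting $a = \frac{4}{3}$:
$$I = \frac{1215 \sqrt{3} \sqrt{\pi}}{4096}.$$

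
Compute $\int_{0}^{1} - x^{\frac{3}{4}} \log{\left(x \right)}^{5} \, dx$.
$\frac{491520}{117649}$

Consider the simpler parametrised integral
$$J(a) = \int_{0}^{1} - x^{a} \, dx = - \frac{1}{a + 1}.$$

Differentiating under the integral sign brings down a factor of $\ln x$:
$$\frac{dJ}{da} = \int_{0}^{1} - x^{a} \log{\left(x \right)} \, dx = \frac{1}{\left(a + 1\right)^{2}}.$$

Repeating $5$ times in total — each differentiation brings down another $\ln x$ — gives
$$\frac{d^{5}J}{da^{5}} = \int_{0}^{1} - x^{a} \log{\left(x \right)}^{5} \, dx = \frac{120}{\left(a + 1\right)^{6}},$$
and the integrand here is exactly the target integrand, so $I = \frac{120}{\left(a + 1\right)^{6}}$.

Setting $a = \frac{3}{4}$:
$$I = \frac{491520}{117649}.$$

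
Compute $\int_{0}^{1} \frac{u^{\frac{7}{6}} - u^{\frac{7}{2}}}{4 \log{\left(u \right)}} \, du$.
$\log{\left(\frac{\sqrt[4]{39}}{3} \right)}$

Replace the exponent $\frac{7}{2}$ by a parameter $a$: let $I(a) = \int_{0}^{1} \frac{u^{\frac{7}{6}} - u^{a}}{4 \log{\left(u \right)}} \, du$.

Since $\dfrac{\partial}{\partial a}\,u^{a} = u^{a} \ln u$, the $\ln u$ in the denominator cancels and
$$\frac{dI}{da} = \int_{0}^{1} - \frac{1}{4} u^{a} \, du = - \frac{1}{4} \left[\frac{u^{a+1}}{a+1}\right]_0^1 = - \frac{1}{4 a + 4}.$$

Integrating with respect to $a$ gives $I(a) = - \frac{\log{\left(a + 1 \right)}}{4} - \frac{\log{\left(6 \right)}}{4} + \frac{\log{\left(13 \right)}}{4} + C$.

At $a = \frac{7}{6}$ the integrand is identically $0$, so $I(\frac{7}{6}) = 0$. The closed form gives $0$, hence $C = 0$.

Setting $a = \frac{7}{2}$:
$$I = \log{\left(\frac{\sqrt[4]{39}}{3} \right)}.$$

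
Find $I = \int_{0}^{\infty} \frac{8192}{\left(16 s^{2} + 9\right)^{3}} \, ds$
$\frac{128 \pi}{81}$

Recall the elementary integral
$$J(a) = \int_{0}^{\infty} \frac{2}{a^{2} + s^{2}} \, ds = \frac{\pi}{a}.$$

Differentiating under the integral sign with respect to $a$,
$$\frac{dJ}{da} = \int_{0}^{\infty} - \frac{4 a}{\left(a^{2} + s^{2}\right)^{2}} \, ds = - \frac{\pi}{a^{2}},$$
so $\int_{0}^{\infty} \frac{2}{\left(a^{2} + s^{2}\right)^{2}} \, ds = \frac{\pi}{2 a^{3}}$.

Repeating — each differentiation of $1/(s^2+a^2)^j$ produces $-2ja/(s^2+a^2)^{j+1}$ — and dividing through by $-2ja$ at each step yields, after $2$ differentiations in total,
$$\int_{0}^{\infty} \frac{2}{\left(a^{2} + s^{2}\right)^{3}} \, ds = \frac{3 \pi}{8 a^{5}}.$$

Setting $a = \frac{3}{4}$:
$$I = \frac{128 \pi}{81}.$$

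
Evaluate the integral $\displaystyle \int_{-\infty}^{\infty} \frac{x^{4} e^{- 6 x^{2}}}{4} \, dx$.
$\frac{\sqrt{6} \sqrt{\pi}}{1152}$

Start from the elementary integral
$$J(a) = \int_{-\infty}^{\infty} \frac{e^{- a x^{2}}}{4} \, dx = \frac{\sqrt{\pi}}{4 \sqrt{a}}.$$

Differentiating under the integral sign brings down a factor of $(-x^2)$:
$$\frac{dJ}{da} = \int_{-\infty}^{\infty} - \frac{x^{2} e^{- a x^{2}}}{4} \, dx = - \frac{\sqrt{\pi}}{8 a^{\frac{3}{2}}}.$$

Repeating twice in total — each differentiation brings down another $(-x^2)$ — gives
$$\frac{d^{2}J}{da^{2}} = \int_{-\infty}^{\infty} \frac{x^{4} e^{- a x^{2}}}{4} \, dx = \frac{3 \sqrt{\pi}}{16 a^{\frac{5}{2}}},$$
and the integrand here is exactly the target integrand, so $I = \frac{3 \sqrt{\pi}}{16 a^{\frac{5}{2}}}$.

Setting $a = 6$:
$$I = \frac{\sqrt{6} \sqrt{\pi}}{1152}.$$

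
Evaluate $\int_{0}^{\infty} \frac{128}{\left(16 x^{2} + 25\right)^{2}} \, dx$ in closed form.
$\frac{8 \pi}{125}$

Recall the elementary integral
$$J(a) = \int_{0}^{\infty} \frac{1}{2 \left(a^{2} + x^{2}\right)} \, dx = \frac{\pi}{4 a}.$$

Differentiating under the integral sign with respect to $a$,
$$\frac{dJ}{da} = \int_{0}^{\infty} - \frac{a}{\left(a^{2} + x^{2}\right)^{2}} \, dx = - \frac{\pi}{4 a^{2}},$$
so $\int_{0}^{\infty} \frac{1}{2 \left(a^{2} + x^{2}\right)^{2}} \, dx = \frac{\pi}{8 a^{3}}$.

Setting $a = \frac{5}{4}$:
$$I = \frac{8 \pi}{125}.$$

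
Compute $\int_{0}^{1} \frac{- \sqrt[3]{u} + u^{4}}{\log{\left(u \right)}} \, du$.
$\log{\left(\frac{15}{4} \right)}$

Introduce a parameter $a$ in the exponent: let $I(a) = \int_{0}^{1} \frac{- \sqrt[3]{u} + u^{a}}{\log{\left(u \right)}} \, du$.

Since $\dfrac{\partial}{\partial a}\,u^{a} = u^{a} \ln u$, the $\ln u$ in the denominator cancels and
$$\frac{dI}{da} = \int_{0}^{1} u^{a} \, du = \left[\frac{u^{a+1}}{a+1}\right]_0^1 = \frac{1}{a + 1}.$$

Integrating with respect to $a$ gives $I(a) = \log{\left(\frac{3 a}{4} + \frac{3}{4} \right)} + C$.

At $a = \frac{1}{3}$ the integrand is identically $0$, so $I(\frac{1}{3}) = 0$. The closed form gives $0$, hence $C = 0$.

Setting $a = 4$:
$$I = \log{\left(\frac{15}{4} \right)}.$$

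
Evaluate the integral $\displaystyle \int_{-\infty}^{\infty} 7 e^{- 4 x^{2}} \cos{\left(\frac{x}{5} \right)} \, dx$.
$\frac{7 \sqrt{\pi}}{2 e^{\frac{1}{400}}}$

Treat the cosine frequency as a parameter and define $I(b) = \int_{-\infty}^{\infty} 7 e^{- 4 x^{2}} \cos{\left(b x \right)} \, dx$.

Differentiating under the integral sign,
$$I'(b) = \int_{-\infty}^{\infty} - 7 x e^{- 4 x^{2}} \sin{\left(b x \right)} \, dx.$$

Integrate $\int_{-\infty}^{\infty} x \sin(b x)\, e^{- 4 x^{2}}\, dx$ by parts with $u = \sin(b x)$ and $dv = x\, e^{- 4 x^{2}}\, dx$, giving $v = - \frac{e^{- 4 x^{2}}}{8}$. The boundary term vanishes and
$$\int_{-\infty}^{\infty} x \sin(b x)\, e^{- 4 x^{2}}\, dx = \frac{b}{8} \int_{-\infty}^{\infty} \cos(b x)\, e^{- 4 x^{2}}\, dx,$$
so $I'(b) = - \frac{b}{8}\, I(b)$.

This is a separable first-order ODE; solving with the initial condition $I(0) = \int_{-\infty}^{\infty} 7 e^{- 4 x^{2}}\,dx = \frac{7 \sqrt{\pi}}{2}$ gives
$$I(b) = \frac{7 \sqrt{\pi} e^{- \frac{b^{2}}{16}}}{2}.$$

Setting $b = \frac{1}{5}$:
$$I = \frac{7 \sqrt{\pi}}{2 e^{\frac{1}{400}}}.$$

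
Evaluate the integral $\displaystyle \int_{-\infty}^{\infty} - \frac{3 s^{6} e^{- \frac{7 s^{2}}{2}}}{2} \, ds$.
$- \frac{45 \sqrt{14} \sqrt{\pi}}{4802}$

Start from the elementary integral
$$J(a) = \int_{-\infty}^{\infty} - \frac{3 e^{- a s^{2}}}{2} \, ds = - \frac{3 \sqrt{\pi}}{2 \sqrt{a}}.$$

Differentiating under the integral sign brings down a factor of $(-s^2)$:
$$\frac{dJ}{da} = \int_{-\infty}^{\infty} \frac{3 s^{2} e^{- a s^{2}}}{2} \, ds = \frac{3 \sqrt{\pi}}{4 a^{\frac{3}{2}}}.$$

Repeating $3$ times in total — each differentiation brings down another $(-s^2)$ — gives
$$\frac{d^{3}J}{da^{3}} = \int_{-\infty}^{\infty} \frac{3 s^{6} e^{- a s^{2}}}{2} \, ds = \frac{45 \sqrt{\pi}}{16 a^{\frac{7}{2}}},$$
and the integrand here is $(-1)^{3}$ times the target integrand, so $I = (-1)^{3}\,\frac{d^{3}J}{da^{3}} = - \frac{45 \sqrt{\pi}}{16 a^{\frac{7}{2}}}$.

Setting $a = \frac{7}{2}$:
$$I = - \frac{45 \sqrt{14} \sqrt{\pi}}{4802}.$$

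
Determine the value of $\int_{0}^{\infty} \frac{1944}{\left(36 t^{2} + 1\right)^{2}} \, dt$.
$81 \pi$

Start from the standard arctangent integral
$$J(a) = \int_{0}^{\infty} \frac{3}{2 \left(a^{2} + t^{2}\right)} \, dt = \frac{3 \pi}{4 a}.$$

Differentiating under the integral sign with respect to $a$,
$$\frac{dJ}{da} = \int_{0}^{\infty} - \frac{3 a}{\left(a^{2} + t^{2}\right)^{2}} \, dt = - \frac{3 \pi}{4 a^{2}},$$
so $\int_{0}^{\infty} \frac{3}{2 \left(a^{2} + t^{2}\right)^{2}} \, dt = \frac{3 \pi}{8 a^{3}}$.

Setting $a = \frac{1}{6}$:
$$I = 81 \pi.$$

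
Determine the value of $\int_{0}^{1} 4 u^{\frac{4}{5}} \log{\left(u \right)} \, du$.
$- \frac{100}{81}$

Consider the simpler parametrised integral
$$J(a) = \int_{0}^{1} 4 u^{a} \, du = \frac{4}{a + 1}.$$

Differentiating under the integral sign brings down a factor of $\ln u$:
$$\frac{dJ}{da} = \int_{0}^{1} 4 u^{a} \log{\left(u \right)} \, du = - \frac{4}{\left(a + 1\right)^{2}}.$$

The integral on the left is $I$, so $I = - \frac{4}{\left(a + 1\right)^{2}}$.

Setting $a = \frac{4}{5}$:
$$I = - \frac{100}{81}.$$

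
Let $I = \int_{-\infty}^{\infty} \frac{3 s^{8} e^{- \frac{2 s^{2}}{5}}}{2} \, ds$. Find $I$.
$\frac{196875 \sqrt{10} \sqrt{\pi}}{1024}$

Start from the elementary integral
$$J(a) = \int_{-\infty}^{\infty} \frac{3 e^{- a s^{2}}}{2} \, ds = \frac{3 \sqrt{\pi}}{2 \sqrt{a}}.$$

Differentiating under the integral sign brings down a factor of $(-s^2)$:
$$\frac{dJ}{da} = \int_{-\infty}^{\infty} - \frac{3 s^{2} e^{- a s^{2}}}{2} \, ds = - \frac{3 \sqrt{\pi}}{4 a^{\frac{3}{2}}}.$$

Repeating $4$ times in total — each differentiation brings down another $(-s^2)$ — gives
$$\frac{d^{4}J}{da^{4}} = \int_{-\infty}^{\infty} \frac{3 s^{8} e^{- a s^{2}}}{2} \, ds = \frac{315 \sqrt{\pi}}{32 a^{\frac{9}{2}}},$$
and the integrand here is exactly the target integrand, so $I = \frac{315 \sqrt{\pi}}{32 a^{\frac{9}{2}}}$.

Setting $a = \frac{2}{5}$:
$$I = \frac{196875 \sqrt{10} \sqrt{\pi}}{1024}.$$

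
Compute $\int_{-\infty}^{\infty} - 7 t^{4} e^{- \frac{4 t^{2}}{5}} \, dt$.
$- \frac{525 \sqrt{5} \sqrt{\pi}}{128}$

Begin with the known integral
$$J(a) = \int_{-\infty}^{\infty} - 7 e^{- a t^{2}} \, dt = - \frac{7 \sqrt{\pi}}{\sqrt{a}}.$$

Differentiating under the integral sign brings down a factor of $(-t^2)$:
$$\frac{dJ}{da} = \int_{-\infty}^{\infty} 7 t^{2} e^{- a t^{2}} \, dt = \frac{7 \sqrt{\pi}}{2 a^{\frac{3}{2}}}.$$

Repeating twice in total — each differentiation brings down another $(-t^2)$ — gives
$$\frac{d^{2}J}{da^{2}} = \int_{-\infty}^{\infty} - 7 t^{4} e^{- a t^{2}} \, dt = - \frac{21 \sqrt{\pi}}{4 a^{\frac{5}{2}}},$$
and the integrand here is exactly the target integrand, so $I = - \frac{21 \sqrt{\pi}}{4 a^{\frac{5}{2}}}$.

Setting $a = \frac{4}{5}$:
$$I = - \frac{525 \sqrt{5} \sqrt{\pi}}{128}.$$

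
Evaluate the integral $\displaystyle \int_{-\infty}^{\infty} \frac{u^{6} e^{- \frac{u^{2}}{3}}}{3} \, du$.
$\frac{135 \sqrt{3} \sqrt{\pi}}{8}$

Start from the elementary integral
$$J(a) = \int_{-\infty}^{\infty} \frac{e^{- a u^{2}}}{3} \, du = \frac{\sqrt{\pi}}{3 \sqrt{a}}.$$

Differentiating under the integral sign brings down a factor of $(-u^2)$:
$$\frac{dJ}{da} = \int_{-\infty}^{\infty} - \frac{u^{2} e^{- a u^{2}}}{3} \, du = - \frac{\sqrt{\pi}}{6 a^{\frac{3}{2}}}.$$

Repeating $3$ times in total — each differentiation brings down another $(-u^2)$ — gives
$$\frac{d^{3}J}{da^{3}} = \int_{-\infty}^{\infty} - \frac{u^{6} e^{- a u^{2}}}{3} \, du = - \frac{5 \sqrt{\pi}}{8 a^{\frac{7}{2}}},$$
and the integrand here is $(-1)^{3}$ times the target integrand, so $I = (-1)^{3}\,\frac{d^{3}J}{da^{3}} = \frac{5 \sqrt{\pi}}{8 a^{\frac{7}{2}}}$.

Setting $a = \frac{1}{3}$:
$$I = \frac{135 \sqrt{3} \sqrt{\pi}}{8}.$$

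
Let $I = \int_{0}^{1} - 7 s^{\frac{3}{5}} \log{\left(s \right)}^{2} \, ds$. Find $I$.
$- \frac{875}{256}$

Start from the elementary integral
$$J(a) = \int_{0}^{1} - 7 s^{a} \, ds = - \frac{7}{a + 1}.$$

Differentiating under the integral sign brings down a factor of $\ln s$:
$$\frac{dJ}{da} = \int_{0}^{1} - 7 s^{a} \log{\left(s \right)} \, ds = \frac{7}{\left(a + 1\right)^{2}}.$$

Repeating twice in total — each differentiation brings down another $\ln s$ — gives
$$\frac{d^{2}J}{da^{2}} = \int_{0}^{1} - 7 s^{a} \log{\left(s \right)}^{2} \, ds = - \frac{14}{\left(a + 1\right)^{3}},$$
and the integrand here is exactly the target integrand, so $I = - \frac{14}{\left(a + 1\right)^{3}}$.

Setting $a = \frac{3}{5}$:
$$I = - \frac{875}{256}.$$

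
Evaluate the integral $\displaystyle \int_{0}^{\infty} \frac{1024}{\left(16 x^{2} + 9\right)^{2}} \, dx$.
$\frac{64 \pi}{27}$

Start from the standard arctangent integral
$$J(a) = \int_{0}^{\infty} \frac{4}{a^{2} + x^{2}} \, dx = \frac{2 \pi}{a}.$$

Differentiating under the integral sign with respect to $a$,
$$\frac{dJ}{da} = \int_{0}^{\infty} - \frac{8 a}{\left(a^{2} + x^{2}\right)^{2}} \, dx = - \frac{2 \pi}{a^{2}},$$
so $\int_{0}^{\infty} \frac{4}{\left(a^{2} + x^{2}\right)^{2}} \, dx = \frac{\pi}{a^{3}}$.

Setting $a = \frac{3}{4}$:
$$I = \frac{64 \pi}{27}.$$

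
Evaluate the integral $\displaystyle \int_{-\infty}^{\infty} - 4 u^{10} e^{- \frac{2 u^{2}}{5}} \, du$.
$- \frac{2953125 \sqrt{10} \sqrt{\pi}}{512}$

Start from the elementary integral
$$J(a) = \int_{-\infty}^{\infty} - 4 e^{- a u^{2}} \, du = - \frac{4 \sqrt{\pi}}{\sqrt{a}}.$$

Differentiating under the integral sign brings down a factor of $(-u^2)$:
$$\frac{dJ}{da} = \int_{-\infty}^{\infty} 4 u^{2} e^{- a u^{2}} \, du = \frac{2 \sqrt{\pi}}{a^{\frac{3}{2}}}.$$

Repeating $5$ times in total — each differentiation brings down another $(-u^2)$ — gives
$$\frac{d^{5}J}{da^{5}} = \int_{-\infty}^{\infty} 4 u^{10} e^{- a u^{2}} \, du = \frac{945 \sqrt{\pi}}{8 a^{\frac{11}{2}}},$$
and the integrand here is $(-1)^{5}$ times the target integrand, so $I = (-1)^{5}\,\frac{d^{5}J}{da^{5}} = - \frac{945 \sqrt{\pi}}{8 a^{\frac{11}{2}}}$.

Setting $a = \frac{2}{5}$:
$$I = - \frac{2953125 \sqrt{10} \sqrt{\pi}}{512}.$$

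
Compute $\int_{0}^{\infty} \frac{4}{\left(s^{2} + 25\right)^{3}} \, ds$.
$\frac{3 \pi}{12500}$

Recall the elementary integral
$$J(a) = \int_{0}^{\infty} \frac{4}{a^{2} + s^{2}} \, ds = \frac{2 \pi}{a}.$$

Differentiating under the integral sign with respect to $a$,
$$\frac{dJ}{da} = \int_{0}^{\infty} - \frac{8 a}{\left(a^{2} + s^{2}\right)^{2}} \, ds = - \frac{2 \pi}{a^{2}},$$
so $\int_{0}^{\infty} \frac{4}{\left(a^{2} + s^{2}\right)^{2}} \, ds = \frac{\pi}{a^{3}}$.

Repeating — each differentiation of $1/(s^2+a^2)^j$ produces $-2ja/(s^2+a^2)^{j+1}$ — and dividing through by $-2ja$ at each step yields, after $2$ differentiations in total,
$$\int_{0}^{\infty} \frac{4}{\left(a^{2} + s^{2}\right)^{3}} \, ds = \frac{3 \pi}{4 a^{5}}.$$

Setting $a = 5$:
$$I = \frac{3 \pi}{12500}.$$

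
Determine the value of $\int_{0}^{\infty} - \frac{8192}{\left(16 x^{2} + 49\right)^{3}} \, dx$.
$- \frac{384 \pi}{16807}$

Recall the elementary integral
$$J(a) = \int_{0}^{\infty} - \frac{2}{a^{2} + x^{2}} \, dx = - \frac{\pi}{a}.$$

Differentiating under the integral sign with respect to $a$,
$$\frac{dJ}{da} = \int_{0}^{\infty} \frac{4 a}{\left(a^{2} + x^{2}\right)^{2}} \, dx = \frac{\pi}{a^{2}},$$
so $\int_{0}^{\infty} - \frac{2}{\left(a^{2} + x^{2}\right)^{2}} \, dx = - \frac{\pi}{2 a^{3}}$.

Repeating — each differentiation of $1/(x^2+a^2)^j$ produces $-2ja/(x^2+a^2)^{j+1}$ — and dividing through by $-2ja$ at each step yields, after $2$ differentiations in total,
$$\int_{0}^{\infty} - \frac{2}{\left(a^{2} + x^{2}\right)^{3}} \, dx = - \frac{3 \pi}{8 a^{5}}.$$

Setting $a = \frac{7}{4}$:
$$I = - \frac{384 \pi}{16807}.$$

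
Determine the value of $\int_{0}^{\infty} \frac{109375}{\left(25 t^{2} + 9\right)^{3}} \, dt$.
$\frac{21875 \pi}{1296}$

Recall the elementary integral
$$J(a) = \int_{0}^{\infty} \frac{7}{a^{2} + t^{2}} \, dt = \frac{7 \pi}{2 a}.$$

Differentiating under the integral sign with respect to $a$,
$$\frac{dJ}{da} = \int_{0}^{\infty} - \frac{14 a}{\left(a^{2} + t^{2}\right)^{2}} \, dt = - \frac{7 \pi}{2 a^{2}},$$
so $\int_{0}^{\infty} \frac{7}{\left(a^{2} + t^{2}\right)^{2}} \, dt = \frac{7 \pi}{4 a^{3}}$.

Repeating — each differentiation of $1/(t^2+a^2)^j$ produces $-2ja/(t^2+a^2)^{j+1}$ — and dividing through by $-2ja$ at each step yields, after $2$ differentiations in total,
$$\int_{0}^{\infty} \frac{7}{\left(a^{2} + t^{2}\right)^{3}} \, dt = \frac{21 \pi}{16 a^{5}}.$$

Setting $a = \frac{3}{5}$:
$$I = \frac{21875 \pi}{1296}.$$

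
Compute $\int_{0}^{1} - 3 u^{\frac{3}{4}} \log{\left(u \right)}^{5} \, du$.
$\frac{1474560}{117649}$

Start from the elementary integral
$$J(a) = \int_{0}^{1} - 3 u^{a} \, du = - \frac{3}{a + 1}.$$

Differentiating under the integral sign brings down a factor of $\ln u$:
$$\frac{dJ}{da} = \int_{0}^{1} - 3 u^{a} \log{\left(u \right)} \, du = \frac{3}{\left(a + 1\right)^{2}}.$$

Repeating $5$ times in total — each differentiation brings down another $\ln u$ — gives
$$\frac{d^{5}J}{da^{5}} = \int_{0}^{1} - 3 u^{a} \log{\left(u \right)}^{5} \, du = \frac{360}{\left(a + 1\right)^{6}},$$
and the integrand here is exactly the target integrand, so $I = \frac{360}{\left(a + 1\right)^{6}}$.

Setting $a = \frac{3}{4}$:
$$I = \frac{1474560}{117649}.$$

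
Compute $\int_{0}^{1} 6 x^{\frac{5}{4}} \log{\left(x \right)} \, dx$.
$- \frac{32}{27}$

Begin with the known integral
$$J(a) = \int_{0}^{1} 6 x^{a} \, dx = \frac{6}{a + 1}.$$

Differentiating under the integral sign brings down a factor of $\ln x$:
$$\frac{dJ}{da} = \int_{0}^{1} 6 x^{a} \log{\left(x \right)} \, dx = - \frac{6}{\left(a + 1\right)^{2}}.$$

The integral on the left is $I$, so $I = - \frac{6}{\left(a + 1\right)^{2}}$.

Setting $a = \frac{5}{4}$:
$$I = - \frac{32}{27}.$$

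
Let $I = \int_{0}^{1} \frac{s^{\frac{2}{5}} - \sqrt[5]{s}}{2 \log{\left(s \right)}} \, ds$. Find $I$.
$- \log{\left(6 \right)} + \frac{\log{\left(42 \right)}}{2}$

Consider the one-parameter family: let $I(a) = \int_{0}^{1} \frac{- \sqrt[5]{s} + s^{a}}{2 \log{\left(s \right)}} \, ds$.

Since $\dfrac{\partial}{\partial a}\,s^{a} = s^{a} \ln s$, the $\ln s$ in the denominator cancels and
$$\frac{dI}{da} = \int_{0}^{1} \frac{1}{2} s^{a} \, ds = \frac{1}{2} \left[\frac{s^{a+1}}{a+1}\right]_0^1 = \frac{1}{2 \left(a + 1\right)}.$$

Integrating with respect to $a$ gives $I(a) = \log{\left(\frac{\sqrt{30} \sqrt{a + 1}}{6} \right)} + C$.

At $a = \frac{1}{5}$ the integrand is identically $0$, so $I(\frac{1}{5}) = 0$. The closed form gives $0$, hence $C = 0$.

Setting $a = \frac{2}{5}$:
$$I = - \log{\left(6 \right)} + \frac{\log{\left(42 \right)}}{2}.$$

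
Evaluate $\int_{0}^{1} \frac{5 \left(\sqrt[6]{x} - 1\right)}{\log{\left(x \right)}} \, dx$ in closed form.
$\log{\left(\frac{16807}{7776} \right)}$

Replace the exponent $\frac{1}{6}$ by a parameter $a$: let $I(a) = \int_{0}^{1} \frac{5 \left(x^{a} - 1\right)}{\log{\left(x \right)}} \, dx$.

Since $\dfrac{\partial}{\partial a}\,x^{a} = x^{a} \ln x$, the $\ln x$ in the denominator cancels and
$$\frac{dI}{da} = \int_{0}^{1} 5 x^{a} \, dx = 5 \left[\frac{x^{a+1}}{a+1}\right]_0^1 = \frac{5}{a + 1}.$$

Integrating with respect to $a$ gives $I(a) = 5 \log{\left(a + 1 \right)} + C$.

At $a = 0$ the integrand is identically $0$, so $I(0) = 0$. The closed form gives $0$, hence $C = 0$.

Setting $a = \frac{1}{6}$:
$$I = \log{\left(\frac{16807}{7776} \right)}.$$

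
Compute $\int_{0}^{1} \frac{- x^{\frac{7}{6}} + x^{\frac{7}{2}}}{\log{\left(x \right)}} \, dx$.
$\log{\left(\frac{27}{13} \right)}$

Introduce a parameter $a$ in the exponent: let $I(a) = \int_{0}^{1} \frac{- x^{\frac{7}{6}} + x^{a}}{\log{\left(x \right)}} \, dx$.

Since $\dfrac{\partial}{\partial a}\,x^{a} = x^{a} \ln x$, the $\ln x$ in the denominator cancels and
$$\frac{dI}{da} = \int_{0}^{1} x^{a} \, dx = \left[\frac{x^{a+1}}{a+1}\right]_0^1 = \frac{1}{a + 1}.$$

Integrating with respect to $a$ gives $I(a) = \log{\left(\frac{6 a}{13} + \frac{6}{13} \right)} + C$.

At $a = \frac{7}{6}$ the integrand is identically $0$, so $I(\frac{7}{6}) = 0$. The closed form gives $0$, hence $C = 0$.

Setting $a = \frac{7}{2}$:
$$I = \log{\left(\frac{27}{13} \right)}.$$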